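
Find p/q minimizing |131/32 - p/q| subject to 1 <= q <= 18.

Expand x = 131/32 as a continued fraction with the Euclidean algorithm:
  131 = 4*32 + 3, so a_0 = 4.
  32 = 10*3 + 2, so a_1 = 10.
  3 = 1*2 + 1, so a_2 = 1.
  2 = 2*1 + 0, so a_3 = 2.
so x = [4; 10, 1, 2].
Convergents (p_i = a_i*p_{i-1} + p_{i-2}, q_i = a_i*q_{i-1} + q_{i-2} with p_{-2}=0, p_{-1}=1, q_{-2}=1, q_{-1}=0), until the denominator exceeds 18:
  i=0: a_0=4, p_0 = 4*1 + 0 = 4, q_0 = 4*0 + 1 = 1.
  i=1: a_1=10, p_1 = 10*4 + 1 = 41, q_1 = 10*1 + 0 = 10.
  i=2: a_2=1, p_2 = 1*41 + 4 = 45, q_2 = 1*10 + 1 = 11.
  i=3: a_3=2, p_3 = 2*45 + 41 = 131, q_3 = 2*11 + 10 = 32.
q_3 = 32 > 18, so the last convergent with denominator <= 18 is p_2/q_2 = 45/11.
The closest fraction with denominator <= 18 is either p_2/q_2 or the intermediate fraction (k*p_2 + p_1)/(k*q_2 + q_1) with the largest k >= 1 whose denominator stays <= 18; these approach x as k grows, and every other convergent or intermediate fraction in range is farther away.
Largest k: floor((18 - q_1)/q_2) = floor((18 - 10)/11) = 0.
Since k = 0, no intermediate fraction beyond p_2/q_2 has denominator <= 18, so the convergent 45/11 is the closest (its error is |131*11 - 45*32|/(32*11) = 1/352).

45/11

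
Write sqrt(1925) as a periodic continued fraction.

Write x_i = (sqrt(1925) + m_i)/d_i with (m_0, d_0) = (0, 1). a_0 = floor(sqrt(1925)) = 43, since 43^2 = 1849 <= 1925 < 1936 = 44^2.
Iterate m_{i+1} = d_i*a_i - m_i, d_{i+1} = (1925 - m_{i+1}^2)/d_i, a_{i+1} = floor((a_0 + m_{i+1})/d_{i+1}):
  m_1 = 1*43 - 0 = 43, d_1 = (1925 - 43^2)/1 = 76/1 = 76, a_1 = floor((43 + 43)/76) = 1.
  m_2 = 76*1 - 43 = 33, d_2 = (1925 - 33^2)/76 = 836/76 = 11, a_2 = floor((43 + 33)/11) = 6.
  m_3 = 11*6 - 33 = 33, d_3 = (1925 - 33^2)/11 = 836/11 = 76, a_3 = floor((43 + 33)/76) = 1.
  m_4 = 76*1 - 33 = 43, d_4 = (1925 - 43^2)/76 = 76/76 = 1, a_4 = floor((43 + 43)/1) = 86.
  m_5 = 1*86 - 43 = 43, d_5 = (1925 - 43^2)/1 = 76/1 = 76: (m_5, d_5) = (m_1, d_1) = (43, 76), so from here the quotients repeat a_1, ..., a_4; the period length is 4.
Hence the expansion of sqrt(1925) is a_0 = 43 followed by the repeating block 1, 6, 1, 86 (period 4).

[43; (1, 6, 1, 86)]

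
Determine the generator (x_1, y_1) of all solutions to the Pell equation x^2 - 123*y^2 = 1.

(x, y) = (122, 11)

First expand sqrt(123) as a continued fraction. With x_i = (sqrt(123) + m_i)/d_i and (m_0, d_0) = (0, 1): a_0 = floor(sqrt(123)) = 11, since 11^2 = 121 <= 123 < 144 = 12^2.
Iterate m_{i+1} = d_i*a_i - m_i, d_{i+1} = (123 - m_{i+1}^2)/d_i, a_{i+1} = floor((a_0 + m_{i+1})/d_{i+1}):
  m_1 = 1*11 - 0 = 11, d_1 = (123 - 11^2)/1 = 2/1 = 2, a_1 = floor((11 + 11)/2) = 11.
  m_2 = 2*11 - 11 = 11, d_2 = (123 - 11^2)/2 = 2/2 = 1, a_2 = floor((11 + 11)/1) = 22.
  m_3 = 1*22 - 11 = 11, d_3 = (123 - 11^2)/1 = 2/1 = 2: (m_3, d_3) = (m_1, d_1) = (11, 2), so from here the quotients repeat a_1, a_2; the period length is 2.
So sqrt(123) = [11; (11, 22)] with period length k = 2.
k is even, so the fundamental solution of x^2 - 123y^2 = 1 is (p_{k-1}, q_{k-1}) = (p_1, q_1); compute convergents through index 1.
Convergents (p_i = a_i*p_{i-1} + p_{i-2}, q_i = a_i*q_{i-1} + q_{i-2} with p_{-2}=0, p_{-1}=1, q_{-2}=1, q_{-1}=0):
  i=0: a_0=11, p_0 = 11*1 + 0 = 11, q_0 = 11*0 + 1 = 1.
  i=1: a_1=11, p_1 = 11*11 + 1 = 122, q_1 = 11*1 + 0 = 11.
Check: 122^2 - 123*11^2 = 14884 - 14883 = 1, so (x, y) = (122, 11) solves the equation, and by the theorem it is the least positive solution.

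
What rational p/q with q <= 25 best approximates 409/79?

Expand x = 409/79 as a continued fraction with the Euclidean algorithm:
  409 = 5*79 + 14, so a_0 = 5.
  79 = 5*14 + 9, so a_1 = 5.
  14 = 1*9 + 5, so a_2 = 1.
  9 = 1*5 + 4, so a_3 = 1.
  5 = 1*4 + 1, so a_4 = 1.
  4 = 4*1 + 0, so a_5 = 4.
so x = [5; 5, 1, 1, 1, 4].
Convergents (p_i = a_i*p_{i-1} + p_{i-2}, q_i = a_i*q_{i-1} + q_{i-2} with p_{-2}=0, p_{-1}=1, q_{-2}=1, q_{-1}=0), until the denominator exceeds 25:
  i=0: a_0=5, p_0 = 5*1 + 0 = 5, q_0 = 5*0 + 1 = 1.
  i=1: a_1=5, p_1 = 5*5 + 1 = 26, q_1 = 5*1 + 0 = 5.
  i=2: a_2=1, p_2 = 1*26 + 5 = 31, q_2 = 1*5 + 1 = 6.
  i=3: a_3=1, p_3 = 1*31 + 26 = 57, q_3 = 1*6 + 5 = 11.
  i=4: a_4=1, p_4 = 1*57 + 31 = 88, q_4 = 1*11 + 6 = 17.
  i=5: a_5=4, p_5 = 4*88 + 57 = 409, q_5 = 4*17 + 11 = 79.
q_5 = 79 > 25, so the last convergent with denominator <= 25 is p_4/q_4 = 88/17.
The closest fraction with denominator <= 25 is either p_4/q_4 or the intermediate fraction (k*p_4 + p_3)/(k*q_4 + q_3) with the largest k >= 1 whose denominator stays <= 25; these approach x as k grows, and every other convergent or intermediate fraction in range is farther away.
Largest k: floor((25 - q_3)/q_4) = floor((25 - 11)/17) = 0.
Since k = 0, no intermediate fraction beyond p_4/q_4 has denominator <= 25, so the convergent 88/17 is the closest (its error is |409*17 - 88*79|/(79*17) = 1/1343).

88/17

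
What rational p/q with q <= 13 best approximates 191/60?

Expand x = 191/60 as a continued fraction with the Euclidean algorithm:
  191 = 3*60 + 11, so a_0 = 3.
  60 = 5*11 + 5, so a_1 = 5.
  11 = 2*5 + 1, so a_2 = 2.
  5 = 5*1 + 0, so a_3 = 5.
so x = [3; 5, 2, 5].
Convergents (p_i = a_i*p_{i-1} + p_{i-2}, q_i = a_i*q_{i-1} + q_{i-2} with p_{-2}=0, p_{-1}=1, q_{-2}=1, q_{-1}=0), until the denominator exceeds 13:
  i=0: a_0=3, p_0 = 3*1 + 0 = 3, q_0 = 3*0 + 1 = 1.
  i=1: a_1=5, p_1 = 5*3 + 1 = 16, q_1 = 5*1 + 0 = 5.
  i=2: a_2=2, p_2 = 2*16 + 3 = 35, q_2 = 2*5 + 1 = 11.
  i=3: a_3=5, p_3 = 5*35 + 16 = 191, q_3 = 5*11 + 5 = 60.
q_3 = 60 > 13, so the last convergent with denominator <= 13 is p_2/q_2 = 35/11.
The closest fraction with denominator <= 13 is either p_2/q_2 or the intermediate fraction (k*p_2 + p_1)/(k*q_2 + q_1) with the largest k >= 1 whose denominator stays <= 13; these approach x as k grows, and every other convergent or intermediate fraction in range is farther away.
Largest k: floor((13 - q_1)/q_2) = floor((13 - 5)/11) = 0.
Since k = 0, no intermediate fraction beyond p_2/q_2 has denominator <= 13, so the convergent 35/11 is the closest (its error is |191*11 - 35*60|/(60*11) = 1/660).

35/11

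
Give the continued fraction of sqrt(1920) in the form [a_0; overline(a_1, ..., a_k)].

[43; overline(1, 4, 2, 21, 2, 4, 1, 86)]

Write x_i = (sqrt(1920) + m_i)/d_i with (m_0, d_0) = (0, 1). a_0 = floor(sqrt(1920)) = 43, since 43^2 = 1849 <= 1920 < 1936 = 44^2.
Iterate m_{i+1} = d_i*a_i - m_i, d_{i+1} = (1920 - m_{i+1}^2)/d_i, a_{i+1} = floor((a_0 + m_{i+1})/d_{i+1}):
  m_1 = 1*43 - 0 = 43, d_1 = (1920 - 43^2)/1 = 71/1 = 71, a_1 = floor((43 + 43)/71) = 1.
  m_2 = 71*1 - 43 = 28, d_2 = (1920 - 28^2)/71 = 1136/71 = 16, a_2 = floor((43 + 28)/16) = 4.
  m_3 = 16*4 - 28 = 36, d_3 = (1920 - 36^2)/16 = 624/16 = 39, a_3 = floor((43 + 36)/39) = 2.
  m_4 = 39*2 - 36 = 42, d_4 = (1920 - 42^2)/39 = 156/39 = 4, a_4 = floor((43 + 42)/4) = 21.
  m_5 = 4*21 - 42 = 42, d_5 = (1920 - 42^2)/4 = 156/4 = 39, a_5 = floor((43 + 42)/39) = 2.
  m_6 = 39*2 - 42 = 36, d_6 = (1920 - 36^2)/39 = 624/39 = 16, a_6 = floor((43 + 36)/16) = 4.
  m_7 = 16*4 - 36 = 28, d_7 = (1920 - 28^2)/16 = 1136/16 = 71, a_7 = floor((43 + 28)/71) = 1.
  m_8 = 71*1 - 28 = 43, d_8 = (1920 - 43^2)/71 = 71/71 = 1, a_8 = floor((43 + 43)/1) = 86.
  m_9 = 1*86 - 43 = 43, d_9 = (1920 - 43^2)/1 = 71/1 = 71: (m_9, d_9) = (m_1, d_1) = (43, 71), so from here the quotients repeat a_1, ..., a_8; the period length is 8.
Hence the expansion of sqrt(1920) is a_0 = 43 followed by the repeating block 1, 4, 2, 21, 2, 4, 1, 86 (period 8).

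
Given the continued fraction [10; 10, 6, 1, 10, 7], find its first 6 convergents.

Using the convergent recurrence p_i = a_i*p_{i-1} + p_{i-2}, q_i = a_i*q_{i-1} + q_{i-2} with p_{-2}=0, p_{-1}=1, q_{-2}=1, q_{-1}=0:
  i=0: a_0=10, p_0 = 10*1 + 0 = 10, q_0 = 10*0 + 1 = 1.
  i=1: a_1=10, p_1 = 10*10 + 1 = 101, q_1 = 10*1 + 0 = 10.
  i=2: a_2=6, p_2 = 6*101 + 10 = 616, q_2 = 6*10 + 1 = 61.
  i=3: a_3=1, p_3 = 1*616 + 101 = 717, q_3 = 1*61 + 10 = 71.
  i=4: a_4=10, p_4 = 10*717 + 616 = 7786, q_4 = 10*71 + 61 = 771.
  i=5: a_5=7, p_5 = 7*7786 + 717 = 55219, q_5 = 7*771 + 71 = 5468.

10/1, 101/10, 616/61, 717/71, 7786/771, 55219/5468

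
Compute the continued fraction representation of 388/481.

Run the Euclidean algorithm on 388 and 481; the successive quotients are the partial quotients a_0, a_1, ... (each step inverts the fractional part left over by the previous one):
  388 = 0*481 + 388, so a_0 = 0.
  481 = 1*388 + 93, so a_1 = 1.
  388 = 4*93 + 16, so a_2 = 4.
  93 = 5*16 + 13, so a_3 = 5.
  16 = 1*13 + 3, so a_4 = 1.
  13 = 4*3 + 1, so a_5 = 4.
  3 = 3*1 + 0, so a_6 = 3.
The remainder reaches 0 after 7 divisions, so the expansion has 7 partial quotients, read off in order.

[0; 1, 4, 5, 1, 4, 3]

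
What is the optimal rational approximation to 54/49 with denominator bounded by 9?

10/9

Expand x = 54/49 as a continued fraction with the Euclidean algorithm:
  54 = 1*49 + 5, so a_0 = 1.
  49 = 9*5 + 4, so a_1 = 9.
  5 = 1*4 + 1, so a_2 = 1.
  4 = 4*1 + 0, so a_3 = 4.
so x = [1; 9, 1, 4].
Convergents (p_i = a_i*p_{i-1} + p_{i-2}, q_i = a_i*q_{i-1} + q_{i-2} with p_{-2}=0, p_{-1}=1, q_{-2}=1, q_{-1}=0), until the denominator exceeds 9:
  i=0: a_0=1, p_0 = 1*1 + 0 = 1, q_0 = 1*0 + 1 = 1.
  i=1: a_1=9, p_1 = 9*1 + 1 = 10, q_1 = 9*1 + 0 = 9.
  i=2: a_2=1, p_2 = 1*10 + 1 = 11, q_2 = 1*9 + 1 = 10.
q_2 = 10 > 9, so the last convergent with denominator <= 9 is p_1/q_1 = 10/9.
The closest fraction with denominator <= 9 is either p_1/q_1 or the intermediate fraction (k*p_1 + p_0)/(k*q_1 + q_0) with the largest k >= 1 whose denominator stays <= 9; these approach x as k grows, and every other convergent or intermediate fraction in range is farther away.
Largest k: floor((9 - q_0)/q_1) = floor((9 - 1)/9) = 0.
Since k = 0, no intermediate fraction beyond p_1/q_1 has denominator <= 9, so the convergent 10/9 is the closest (its error is |54*9 - 10*49|/(49*9) = 4/441).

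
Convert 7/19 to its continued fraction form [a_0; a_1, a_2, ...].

Run the Euclidean algorithm on 7 and 19; the successive quotients are the partial quotients a_0, a_1, ... (each step inverts the fractional part left over by the previous one):
  7 = 0*19 + 7, so a_0 = 0.
  19 = 2*7 + 5, so a_1 = 2.
  7 = 1*5 + 2, so a_2 = 1.
  5 = 2*2 + 1, so a_3 = 2.
  2 = 2*1 + 0, so a_4 = 2.
The remainder reaches 0 after 5 divisions, so the expansion has 5 partial quotients, read off in order.

[0; 2, 1, 2, 2]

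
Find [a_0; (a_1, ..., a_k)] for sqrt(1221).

Write x_i = (sqrt(1221) + m_i)/d_i with (m_0, d_0) = (0, 1). a_0 = floor(sqrt(1221)) = 34, since 34^2 = 1156 <= 1221 < 1225 = 35^2.
Iterate m_{i+1} = d_i*a_i - m_i, d_{i+1} = (1221 - m_{i+1}^2)/d_i, a_{i+1} = floor((a_0 + m_{i+1})/d_{i+1}):
  m_1 = 1*34 - 0 = 34, d_1 = (1221 - 34^2)/1 = 65/1 = 65, a_1 = floor((34 + 34)/65) = 1.
  m_2 = 65*1 - 34 = 31, d_2 = (1221 - 31^2)/65 = 260/65 = 4, a_2 = floor((34 + 31)/4) = 16.
  m_3 = 4*16 - 31 = 33, d_3 = (1221 - 33^2)/4 = 132/4 = 33, a_3 = floor((34 + 33)/33) = 2.
  m_4 = 33*2 - 33 = 33, d_4 = (1221 - 33^2)/33 = 132/33 = 4, a_4 = floor((34 + 33)/4) = 16.
  m_5 = 4*16 - 33 = 31, d_5 = (1221 - 31^2)/4 = 260/4 = 65, a_5 = floor((34 + 31)/65) = 1.
  m_6 = 65*1 - 31 = 34, d_6 = (1221 - 34^2)/65 = 65/65 = 1, a_6 = floor((34 + 34)/1) = 68.
  m_7 = 1*68 - 34 = 34, d_7 = (1221 - 34^2)/1 = 65/1 = 65: (m_7, d_7) = (m_1, d_1) = (34, 65), so from here the quotients repeat a_1, ..., a_6; the period length is 6.
Hence the expansion of sqrt(1221) is a_0 = 34 followed by the repeating block 1, 16, 2, 16, 1, 68 (period 6).

[34; (1, 16, 2, 16, 1, 68)]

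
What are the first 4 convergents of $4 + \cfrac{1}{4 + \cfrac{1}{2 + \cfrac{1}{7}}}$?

4/1, 17/4, 38/9, 283/67

Using the convergent recurrence p_i = a_i*p_{i-1} + p_{i-2}, q_i = a_i*q_{i-1} + q_{i-2} with p_{-2}=0, p_{-1}=1, q_{-2}=1, q_{-1}=0:
  i=0: a_0=4, p_0 = 4*1 + 0 = 4, q_0 = 4*0 + 1 = 1.
  i=1: a_1=4, p_1 = 4*4 + 1 = 17, q_1 = 4*1 + 0 = 4.
  i=2: a_2=2, p_2 = 2*17 + 4 = 38, q_2 = 2*4 + 1 = 9.
  i=3: a_3=7, p_3 = 7*38 + 17 = 283, q_3 = 7*9 + 4 = 67.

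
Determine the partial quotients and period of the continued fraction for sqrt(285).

Write x_i = (sqrt(285) + m_i)/d_i with (m_0, d_0) = (0, 1). a_0 = floor(sqrt(285)) = 16, since 16^2 = 256 <= 285 < 289 = 17^2.
Iterate m_{i+1} = d_i*a_i - m_i, d_{i+1} = (285 - m_{i+1}^2)/d_i, a_{i+1} = floor((a_0 + m_{i+1})/d_{i+1}):
  m_1 = 1*16 - 0 = 16, d_1 = (285 - 16^2)/1 = 29/1 = 29, a_1 = floor((16 + 16)/29) = 1.
  m_2 = 29*1 - 16 = 13, d_2 = (285 - 13^2)/29 = 116/29 = 4, a_2 = floor((16 + 13)/4) = 7.
  m_3 = 4*7 - 13 = 15, d_3 = (285 - 15^2)/4 = 60/4 = 15, a_3 = floor((16 + 15)/15) = 2.
  m_4 = 15*2 - 15 = 15, d_4 = (285 - 15^2)/15 = 60/15 = 4, a_4 = floor((16 + 15)/4) = 7.
  m_5 = 4*7 - 15 = 13, d_5 = (285 - 13^2)/4 = 116/4 = 29, a_5 = floor((16 + 13)/29) = 1.
  m_6 = 29*1 - 13 = 16, d_6 = (285 - 16^2)/29 = 29/29 = 1, a_6 = floor((16 + 16)/1) = 32.
  m_7 = 1*32 - 16 = 16, d_7 = (285 - 16^2)/1 = 29/1 = 29: (m_7, d_7) = (m_1, d_1) = (16, 29), so from here the quotients repeat a_1, ..., a_6; the period length is 6.
Hence the expansion of sqrt(285) is a_0 = 16 followed by the repeating block 1, 7, 2, 7, 1, 32 (period 6).

[16; (1, 7, 2, 7, 1, 32)]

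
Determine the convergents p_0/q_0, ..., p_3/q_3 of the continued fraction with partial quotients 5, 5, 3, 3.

5/1, 26/5, 83/16, 275/53

Using the convergent recurrence p_i = a_i*p_{i-1} + p_{i-2}, q_i = a_i*q_{i-1} + q_{i-2} with p_{-2}=0, p_{-1}=1, q_{-2}=1, q_{-1}=0:
  i=0: a_0=5, p_0 = 5*1 + 0 = 5, q_0 = 5*0 + 1 = 1.
  i=1: a_1=5, p_1 = 5*5 + 1 = 26, q_1 = 5*1 + 0 = 5.
  i=2: a_2=3, p_2 = 3*26 + 5 = 83, q_2 = 3*5 + 1 = 16.
  i=3: a_3=3, p_3 = 3*83 + 26 = 275, q_3 = 3*16 + 5 = 53.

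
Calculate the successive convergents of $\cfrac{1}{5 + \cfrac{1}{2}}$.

Using the convergent recurrence p_i = a_i*p_{i-1} + p_{i-2}, q_i = a_i*q_{i-1} + q_{i-2} with p_{-2}=0, p_{-1}=1, q_{-2}=1, q_{-1}=0:
  i=0: a_0=0, p_0 = 0*1 + 0 = 0, q_0 = 0*0 + 1 = 1.
  i=1: a_1=5, p_1 = 5*0 + 1 = 1, q_1 = 5*1 + 0 = 5.
  i=2: a_2=2, p_2 = 2*1 + 0 = 2, q_2 = 2*5 + 1 = 11.

0/1, 1/5, 2/11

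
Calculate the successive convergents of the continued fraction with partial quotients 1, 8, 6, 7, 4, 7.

Using the convergent recurrence p_i = a_i*p_{i-1} + p_{i-2}, q_i = a_i*q_{i-1} + q_{i-2} with p_{-2}=0, p_{-1}=1, q_{-2}=1, q_{-1}=0:
  i=0: a_0=1, p_0 = 1*1 + 0 = 1, q_0 = 1*0 + 1 = 1.
  i=1: a_1=8, p_1 = 8*1 + 1 = 9, q_1 = 8*1 + 0 = 8.
  i=2: a_2=6, p_2 = 6*9 + 1 = 55, q_2 = 6*8 + 1 = 49.
  i=3: a_3=7, p_3 = 7*55 + 9 = 394, q_3 = 7*49 + 8 = 351.
  i=4: a_4=4, p_4 = 4*394 + 55 = 1631, q_4 = 4*351 + 49 = 1453.
  i=5: a_5=7, p_5 = 7*1631 + 394 = 11811, q_5 = 7*1453 + 351 = 10522.

1/1, 9/8, 55/49, 394/351, 1631/1453, 11811/10522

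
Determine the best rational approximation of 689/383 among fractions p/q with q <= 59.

Expand x = 689/383 as a continued fraction with the Euclidean algorithm:
  689 = 1*383 + 306, so a_0 = 1.
  383 = 1*306 + 77, so a_1 = 1.
  306 = 3*77 + 75, so a_2 = 3.
  77 = 1*75 + 2, so a_3 = 1.
  75 = 37*2 + 1, so a_4 = 37.
  2 = 2*1 + 0, so a_5 = 2.
so x = [1; 1, 3, 1, 37, 2].
Convergents (p_i = a_i*p_{i-1} + p_{i-2}, q_i = a_i*q_{i-1} + q_{i-2} with p_{-2}=0, p_{-1}=1, q_{-2}=1, q_{-1}=0), until the denominator exceeds 59:
  i=0: a_0=1, p_0 = 1*1 + 0 = 1, q_0 = 1*0 + 1 = 1.
  i=1: a_1=1, p_1 = 1*1 + 1 = 2, q_1 = 1*1 + 0 = 1.
  i=2: a_2=3, p_2 = 3*2 + 1 = 7, q_2 = 3*1 + 1 = 4.
  i=3: a_3=1, p_3 = 1*7 + 2 = 9, q_3 = 1*4 + 1 = 5.
  i=4: a_4=37, p_4 = 37*9 + 7 = 340, q_4 = 37*5 + 4 = 189.
q_4 = 189 > 59, so the last convergent with denominator <= 59 is p_3/q_3 = 9/5.
The closest fraction with denominator <= 59 is either p_3/q_3 or the intermediate fraction (k*p_3 + p_2)/(k*q_3 + q_2) with the largest k >= 1 whose denominator stays <= 59; these approach x as k grows, and every other convergent or intermediate fraction in range is farther away.
Largest k: floor((59 - q_2)/q_3) = floor((59 - 4)/5) = 11.
That gives (11*9 + 7)/(11*5 + 4) = 106/59.
Compare the errors: |x - 9/5| = |689*5 - 9*383|/(383*5) = 2/1915, and |x - 106/59| = |689*59 - 106*383|/(383*59) = 53/22597.
Cross-multiplying, 2*22597 = 45194 < 101495 = 53*1915, so 2/1915 is smaller: the convergent 9/5 is closer to x than 106/59.

9/5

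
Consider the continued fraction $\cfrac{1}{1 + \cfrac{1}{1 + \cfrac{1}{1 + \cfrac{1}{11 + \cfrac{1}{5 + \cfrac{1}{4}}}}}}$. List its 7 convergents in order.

0/1, 1/1, 1/2, 2/3, 23/35, 117/178, 491/747

Using the convergent recurrence p_i = a_i*p_{i-1} + p_{i-2}, q_i = a_i*q_{i-1} + q_{i-2} with p_{-2}=0, p_{-1}=1, q_{-2}=1, q_{-1}=0:
  i=0: a_0=0, p_0 = 0*1 + 0 = 0, q_0 = 0*0 + 1 = 1.
  i=1: a_1=1, p_1 = 1*0 + 1 = 1, q_1 = 1*1 + 0 = 1.
  i=2: a_2=1, p_2 = 1*1 + 0 = 1, q_2 = 1*1 + 1 = 2.
  i=3: a_3=1, p_3 = 1*1 + 1 = 2, q_3 = 1*2 + 1 = 3.
  i=4: a_4=11, p_4 = 11*2 + 1 = 23, q_4 = 11*3 + 2 = 35.
  i=5: a_5=5, p_5 = 5*23 + 2 = 117, q_5 = 5*35 + 3 = 178.
  i=6: a_6=4, p_6 = 4*117 + 23 = 491, q_6 = 4*178 + 35 = 747.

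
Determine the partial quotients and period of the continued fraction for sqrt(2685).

Write x_i = (sqrt(2685) + m_i)/d_i with (m_0, d_0) = (0, 1). a_0 = floor(sqrt(2685)) = 51, since 51^2 = 2601 <= 2685 < 2704 = 52^2.
Iterate m_{i+1} = d_i*a_i - m_i, d_{i+1} = (2685 - m_{i+1}^2)/d_i, a_{i+1} = floor((a_0 + m_{i+1})/d_{i+1}):
  m_1 = 1*51 - 0 = 51, d_1 = (2685 - 51^2)/1 = 84/1 = 84, a_1 = floor((51 + 51)/84) = 1.
  m_2 = 84*1 - 51 = 33, d_2 = (2685 - 33^2)/84 = 1596/84 = 19, a_2 = floor((51 + 33)/19) = 4.
  m_3 = 19*4 - 33 = 43, d_3 = (2685 - 43^2)/19 = 836/19 = 44, a_3 = floor((51 + 43)/44) = 2.
  m_4 = 44*2 - 43 = 45, d_4 = (2685 - 45^2)/44 = 660/44 = 15, a_4 = floor((51 + 45)/15) = 6.
  m_5 = 15*6 - 45 = 45, d_5 = (2685 - 45^2)/15 = 660/15 = 44, a_5 = floor((51 + 45)/44) = 2.
  m_6 = 44*2 - 45 = 43, d_6 = (2685 - 43^2)/44 = 836/44 = 19, a_6 = floor((51 + 43)/19) = 4.
  m_7 = 19*4 - 43 = 33, d_7 = (2685 - 33^2)/19 = 1596/19 = 84, a_7 = floor((51 + 33)/84) = 1.
  m_8 = 84*1 - 33 = 51, d_8 = (2685 - 51^2)/84 = 84/84 = 1, a_8 = floor((51 + 51)/1) = 102.
  m_9 = 1*102 - 51 = 51, d_9 = (2685 - 51^2)/1 = 84/1 = 84: (m_9, d_9) = (m_1, d_1) = (51, 84), so from here the quotients repeat a_1, ..., a_8; the period length is 8.
Hence the expansion of sqrt(2685) is a_0 = 51 followed by the repeating block 1, 4, 2, 6, 2, 4, 1, 102 (period 8).

[51; (1, 4, 2, 6, 2, 4, 1, 102)]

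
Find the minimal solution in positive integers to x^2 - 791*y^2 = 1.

First expand sqrt(791) as a continued fraction. With x_i = (sqrt(791) + m_i)/d_i and (m_0, d_0) = (0, 1): a_0 = floor(sqrt(791)) = 28, since 28^2 = 784 <= 791 < 841 = 29^2.
Iterate m_{i+1} = d_i*a_i - m_i, d_{i+1} = (791 - m_{i+1}^2)/d_i, a_{i+1} = floor((a_0 + m_{i+1})/d_{i+1}):
  m_1 = 1*28 - 0 = 28, d_1 = (791 - 28^2)/1 = 7/1 = 7, a_1 = floor((28 + 28)/7) = 8.
  m_2 = 7*8 - 28 = 28, d_2 = (791 - 28^2)/7 = 7/7 = 1, a_2 = floor((28 + 28)/1) = 56.
  m_3 = 1*56 - 28 = 28, d_3 = (791 - 28^2)/1 = 7/1 = 7: (m_3, d_3) = (m_1, d_1) = (28, 7), so from here the quotients repeat a_1, a_2; the period length is 2.
So sqrt(791) = [28; (8, 56)] with period length k = 2.
k is even, so the fundamental solution of x^2 - 791y^2 = 1 is (p_{k-1}, q_{k-1}) = (p_1, q_1); compute convergents through index 1.
Convergents (p_i = a_i*p_{i-1} + p_{i-2}, q_i = a_i*q_{i-1} + q_{i-2} with p_{-2}=0, p_{-1}=1, q_{-2}=1, q_{-1}=0):
  i=0: a_0=28, p_0 = 28*1 + 0 = 28, q_0 = 28*0 + 1 = 1.
  i=1: a_1=8, p_1 = 8*28 + 1 = 225, q_1 = 8*1 + 0 = 8.
Check: 225^2 - 791*8^2 = 50625 - 50624 = 1, so (x, y) = (225, 8) solves the equation, and by the theorem it is the least positive solution.

(x, y) = (225, 8)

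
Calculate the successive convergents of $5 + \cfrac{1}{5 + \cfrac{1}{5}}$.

Using the convergent recurrence p_i = a_i*p_{i-1} + p_{i-2}, q_i = a_i*q_{i-1} + q_{i-2} with p_{-2}=0, p_{-1}=1, q_{-2}=1, q_{-1}=0:
  i=0: a_0=5, p_0 = 5*1 + 0 = 5, q_0 = 5*0 + 1 = 1.
  i=1: a_1=5, p_1 = 5*5 + 1 = 26, q_1 = 5*1 + 0 = 5.
  i=2: a_2=5, p_2 = 5*26 + 5 = 135, q_2 = 5*5 + 1 = 26.

5/1, 26/5, 135/26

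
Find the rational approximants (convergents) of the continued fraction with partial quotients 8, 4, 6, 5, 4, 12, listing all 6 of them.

8/1, 33/4, 206/25, 1063/129, 4458/541, 54559/6621

Using the convergent recurrence p_i = a_i*p_{i-1} + p_{i-2}, q_i = a_i*q_{i-1} + q_{i-2} with p_{-2}=0, p_{-1}=1, q_{-2}=1, q_{-1}=0:
  i=0: a_0=8, p_0 = 8*1 + 0 = 8, q_0 = 8*0 + 1 = 1.
  i=1: a_1=4, p_1 = 4*8 + 1 = 33, q_1 = 4*1 + 0 = 4.
  i=2: a_2=6, p_2 = 6*33 + 8 = 206, q_2 = 6*4 + 1 = 25.
  i=3: a_3=5, p_3 = 5*206 + 33 = 1063, q_3 = 5*25 + 4 = 129.
  i=4: a_4=4, p_4 = 4*1063 + 206 = 4458, q_4 = 4*129 + 25 = 541.
  i=5: a_5=12, p_5 = 12*4458 + 1063 = 54559, q_5 = 12*541 + 129 = 6621.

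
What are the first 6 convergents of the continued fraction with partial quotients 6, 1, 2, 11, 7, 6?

Using the convergent recurrence p_i = a_i*p_{i-1} + p_{i-2}, q_i = a_i*q_{i-1} + q_{i-2} with p_{-2}=0, p_{-1}=1, q_{-2}=1, q_{-1}=0:
  i=0: a_0=6, p_0 = 6*1 + 0 = 6, q_0 = 6*0 + 1 = 1.
  i=1: a_1=1, p_1 = 1*6 + 1 = 7, q_1 = 1*1 + 0 = 1.
  i=2: a_2=2, p_2 = 2*7 + 6 = 20, q_2 = 2*1 + 1 = 3.
  i=3: a_3=11, p_3 = 11*20 + 7 = 227, q_3 = 11*3 + 1 = 34.
  i=4: a_4=7, p_4 = 7*227 + 20 = 1609, q_4 = 7*34 + 3 = 241.
  i=5: a_5=6, p_5 = 6*1609 + 227 = 9881, q_5 = 6*241 + 34 = 1480.

6/1, 7/1, 20/3, 227/34, 1609/241, 9881/1480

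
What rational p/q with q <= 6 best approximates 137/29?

19/4

Expand x = 137/29 as a continued fraction with the Euclidean algorithm:
  137 = 4*29 + 21, so a_0 = 4.
  29 = 1*21 + 8, so a_1 = 1.
  21 = 2*8 + 5, so a_2 = 2.
  8 = 1*5 + 3, so a_3 = 1.
  5 = 1*3 + 2, so a_4 = 1.
  3 = 1*2 + 1, so a_5 = 1.
  2 = 2*1 + 0, so a_6 = 2.
so x = [4; 1, 2, 1, 1, 1, 2].
Convergents (p_i = a_i*p_{i-1} + p_{i-2}, q_i = a_i*q_{i-1} + q_{i-2} with p_{-2}=0, p_{-1}=1, q_{-2}=1, q_{-1}=0), until the denominator exceeds 6:
  i=0: a_0=4, p_0 = 4*1 + 0 = 4, q_0 = 4*0 + 1 = 1.
  i=1: a_1=1, p_1 = 1*4 + 1 = 5, q_1 = 1*1 + 0 = 1.
  i=2: a_2=2, p_2 = 2*5 + 4 = 14, q_2 = 2*1 + 1 = 3.
  i=3: a_3=1, p_3 = 1*14 + 5 = 19, q_3 = 1*3 + 1 = 4.
  i=4: a_4=1, p_4 = 1*19 + 14 = 33, q_4 = 1*4 + 3 = 7.
q_4 = 7 > 6, so the last convergent with denominator <= 6 is p_3/q_3 = 19/4.
The closest fraction with denominator <= 6 is either p_3/q_3 or the intermediate fraction (k*p_3 + p_2)/(k*q_3 + q_2) with the largest k >= 1 whose denominator stays <= 6; these approach x as k grows, and every other convergent or intermediate fraction in range is farther away.
Largest k: floor((6 - q_2)/q_3) = floor((6 - 3)/4) = 0.
Since k = 0, no intermediate fraction beyond p_3/q_3 has denominator <= 6, so the convergent 19/4 is the closest (its error is |137*4 - 19*29|/(29*4) = 3/116).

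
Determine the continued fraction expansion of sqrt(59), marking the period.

[7; (1, 2, 7, 2, 1, 14)]

Write x_i = (sqrt(59) + m_i)/d_i with (m_0, d_0) = (0, 1). a_0 = floor(sqrt(59)) = 7, since 7^2 = 49 <= 59 < 64 = 8^2.
Iterate m_{i+1} = d_i*a_i - m_i, d_{i+1} = (59 - m_{i+1}^2)/d_i, a_{i+1} = floor((a_0 + m_{i+1})/d_{i+1}):
  m_1 = 1*7 - 0 = 7, d_1 = (59 - 7^2)/1 = 10/1 = 10, a_1 = floor((7 + 7)/10) = 1.
  m_2 = 10*1 - 7 = 3, d_2 = (59 - 3^2)/10 = 50/10 = 5, a_2 = floor((7 + 3)/5) = 2.
  m_3 = 5*2 - 3 = 7, d_3 = (59 - 7^2)/5 = 10/5 = 2, a_3 = floor((7 + 7)/2) = 7.
  m_4 = 2*7 - 7 = 7, d_4 = (59 - 7^2)/2 = 10/2 = 5, a_4 = floor((7 + 7)/5) = 2.
  m_5 = 5*2 - 7 = 3, d_5 = (59 - 3^2)/5 = 50/5 = 10, a_5 = floor((7 + 3)/10) = 1.
  m_6 = 10*1 - 3 = 7, d_6 = (59 - 7^2)/10 = 10/10 = 1, a_6 = floor((7 + 7)/1) = 14.
  m_7 = 1*14 - 7 = 7, d_7 = (59 - 7^2)/1 = 10/1 = 10: (m_7, d_7) = (m_1, d_1) = (7, 10), so from here the quotients repeat a_1, ..., a_6; the period length is 6.
Hence the expansion of sqrt(59) is a_0 = 7 followed by the repeating block 1, 2, 7, 2, 1, 14 (period 6).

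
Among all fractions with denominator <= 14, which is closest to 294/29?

Expand x = 294/29 as a continued fraction with the Euclidean algorithm:
  294 = 10*29 + 4, so a_0 = 10.
  29 = 7*4 + 1, so a_1 = 7.
  4 = 4*1 + 0, so a_2 = 4.
so x = [10; 7, 4].
Convergents (p_i = a_i*p_{i-1} + p_{i-2}, q_i = a_i*q_{i-1} + q_{i-2} with p_{-2}=0, p_{-1}=1, q_{-2}=1, q_{-1}=0), until the denominator exceeds 14:
  i=0: a_0=10, p_0 = 10*1 + 0 = 10, q_0 = 10*0 + 1 = 1.
  i=1: a_1=7, p_1 = 7*10 + 1 = 71, q_1 = 7*1 + 0 = 7.
  i=2: a_2=4, p_2 = 4*71 + 10 = 294, q_2 = 4*7 + 1 = 29.
q_2 = 29 > 14, so the last convergent with denominator <= 14 is p_1/q_1 = 71/7.
The closest fraction with denominator <= 14 is either p_1/q_1 or the intermediate fraction (k*p_1 + p_0)/(k*q_1 + q_0) with the largest k >= 1 whose denominator stays <= 14; these approach x as k grows, and every other convergent or intermediate fraction in range is farther away.
Largest k: floor((14 - q_0)/q_1) = floor((14 - 1)/7) = 1.
That gives (1*71 + 10)/(1*7 + 1) = 81/8.
Compare the errors: |x - 71/7| = |294*7 - 71*29|/(29*7) = 1/203, and |x - 81/8| = |294*8 - 81*29|/(29*8) = 3/232.
Cross-multiplying, 1*232 = 232 < 609 = 3*203, so 1/203 is smaller: the convergent 71/7 is closer to x than 81/8.

71/7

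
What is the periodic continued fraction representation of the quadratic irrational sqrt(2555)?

Write x_i = (sqrt(2555) + m_i)/d_i with (m_0, d_0) = (0, 1). a_0 = floor(sqrt(2555)) = 50, since 50^2 = 2500 <= 2555 < 2601 = 51^2.
Iterate m_{i+1} = d_i*a_i - m_i, d_{i+1} = (2555 - m_{i+1}^2)/d_i, a_{i+1} = floor((a_0 + m_{i+1})/d_{i+1}):
  m_1 = 1*50 - 0 = 50, d_1 = (2555 - 50^2)/1 = 55/1 = 55, a_1 = floor((50 + 50)/55) = 1.
  m_2 = 55*1 - 50 = 5, d_2 = (2555 - 5^2)/55 = 2530/55 = 46, a_2 = floor((50 + 5)/46) = 1.
  m_3 = 46*1 - 5 = 41, d_3 = (2555 - 41^2)/46 = 874/46 = 19, a_3 = floor((50 + 41)/19) = 4.
  m_4 = 19*4 - 41 = 35, d_4 = (2555 - 35^2)/19 = 1330/19 = 70, a_4 = floor((50 + 35)/70) = 1.
  m_5 = 70*1 - 35 = 35, d_5 = (2555 - 35^2)/70 = 1330/70 = 19, a_5 = floor((50 + 35)/19) = 4.
  m_6 = 19*4 - 35 = 41, d_6 = (2555 - 41^2)/19 = 874/19 = 46, a_6 = floor((50 + 41)/46) = 1.
  m_7 = 46*1 - 41 = 5, d_7 = (2555 - 5^2)/46 = 2530/46 = 55, a_7 = floor((50 + 5)/55) = 1.
  m_8 = 55*1 - 5 = 50, d_8 = (2555 - 50^2)/55 = 55/55 = 1, a_8 = floor((50 + 50)/1) = 100.
  m_9 = 1*100 - 50 = 50, d_9 = (2555 - 50^2)/1 = 55/1 = 55: (m_9, d_9) = (m_1, d_1) = (50, 55), so from here the quotients repeat a_1, ..., a_8; the period length is 8.
Hence the expansion of sqrt(2555) is a_0 = 50 followed by the repeating block 1, 1, 4, 1, 4, 1, 1, 100 (period 8).

[50; (1, 1, 4, 1, 4, 1, 1, 100)]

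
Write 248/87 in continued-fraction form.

[2; 1, 5, 1, 2, 4]

Run the Euclidean algorithm on 248 and 87; the successive quotients are the partial quotients a_0, a_1, ... (each step inverts the fractional part left over by the previous one):
  248 = 2*87 + 74, so a_0 = 2.
  87 = 1*74 + 13, so a_1 = 1.
  74 = 5*13 + 9, so a_2 = 5.
  13 = 1*9 + 4, so a_3 = 1.
  9 = 2*4 + 1, so a_4 = 2.
  4 = 4*1 + 0, so a_5 = 4.
The remainder reaches 0 after 6 divisions, so the expansion has 6 partial quotients, read off in order.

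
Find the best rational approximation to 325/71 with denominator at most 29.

Expand x = 325/71 as a continued fraction with the Euclidean algorithm:
  325 = 4*71 + 41, so a_0 = 4.
  71 = 1*41 + 30, so a_1 = 1.
  41 = 1*30 + 11, so a_2 = 1.
  30 = 2*11 + 8, so a_3 = 2.
  11 = 1*8 + 3, so a_4 = 1.
  8 = 2*3 + 2, so a_5 = 2.
  3 = 1*2 + 1, so a_6 = 1.
  2 = 2*1 + 0, so a_7 = 2.
so x = [4; 1, 1, 2, 1, 2, 1, 2].
Convergents (p_i = a_i*p_{i-1} + p_{i-2}, q_i = a_i*q_{i-1} + q_{i-2} with p_{-2}=0, p_{-1}=1, q_{-2}=1, q_{-1}=0), until the denominator exceeds 29:
  i=0: a_0=4, p_0 = 4*1 + 0 = 4, q_0 = 4*0 + 1 = 1.
  i=1: a_1=1, p_1 = 1*4 + 1 = 5, q_1 = 1*1 + 0 = 1.
  i=2: a_2=1, p_2 = 1*5 + 4 = 9, q_2 = 1*1 + 1 = 2.
  i=3: a_3=2, p_3 = 2*9 + 5 = 23, q_3 = 2*2 + 1 = 5.
  i=4: a_4=1, p_4 = 1*23 + 9 = 32, q_4 = 1*5 + 2 = 7.
  i=5: a_5=2, p_5 = 2*32 + 23 = 87, q_5 = 2*7 + 5 = 19.
  i=6: a_6=1, p_6 = 1*87 + 32 = 119, q_6 = 1*19 + 7 = 26.
  i=7: a_7=2, p_7 = 2*119 + 87 = 325, q_7 = 2*26 + 19 = 71.
q_7 = 71 > 29, so the last convergent with denominator <= 29 is p_6/q_6 = 119/26.
The closest fraction with denominator <= 29 is either p_6/q_6 or the intermediate fraction (k*p_6 + p_5)/(k*q_6 + q_5) with the largest k >= 1 whose denominator stays <= 29; these approach x as k grows, and every other convergent or intermediate fraction in range is farther away.
Largest k: floor((29 - q_5)/q_6) = floor((29 - 19)/26) = 0.
Since k = 0, no intermediate fraction beyond p_6/q_6 has denominator <= 29, so the convergent 119/26 is the closest (its error is |325*26 - 119*71|/(71*26) = 1/1846).

119/26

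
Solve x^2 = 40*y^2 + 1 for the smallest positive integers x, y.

First expand sqrt(40) as a continued fraction. With x_i = (sqrt(40) + m_i)/d_i and (m_0, d_0) = (0, 1): a_0 = floor(sqrt(40)) = 6, since 6^2 = 36 <= 40 < 49 = 7^2.
Iterate m_{i+1} = d_i*a_i - m_i, d_{i+1} = (40 - m_{i+1}^2)/d_i, a_{i+1} = floor((a_0 + m_{i+1})/d_{i+1}):
  m_1 = 1*6 - 0 = 6, d_1 = (40 - 6^2)/1 = 4/1 = 4, a_1 = floor((6 + 6)/4) = 3.
  m_2 = 4*3 - 6 = 6, d_2 = (40 - 6^2)/4 = 4/4 = 1, a_2 = floor((6 + 6)/1) = 12.
  m_3 = 1*12 - 6 = 6, d_3 = (40 - 6^2)/1 = 4/1 = 4: (m_3, d_3) = (m_1, d_1) = (6, 4), so from here the quotients repeat a_1, a_2; the period length is 2.
So sqrt(40) = [6; (3, 12)] with period length k = 2.
k is even, so the fundamental solution of x^2 - 40y^2 = 1 is (p_{k-1}, q_{k-1}) = (p_1, q_1); compute convergents through index 1.
Convergents (p_i = a_i*p_{i-1} + p_{i-2}, q_i = a_i*q_{i-1} + q_{i-2} with p_{-2}=0, p_{-1}=1, q_{-2}=1, q_{-1}=0):
  i=0: a_0=6, p_0 = 6*1 + 0 = 6, q_0 = 6*0 + 1 = 1.
  i=1: a_1=3, p_1 = 3*6 + 1 = 19, q_1 = 3*1 + 0 = 3.
Check: 19^2 - 40*3^2 = 361 - 360 = 1, so (x, y) = (19, 3) solves the equation, and by the theorem it is the least positive solution.

(x, y) = (19, 3)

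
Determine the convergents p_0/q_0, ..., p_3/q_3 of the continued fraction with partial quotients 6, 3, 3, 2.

Using the convergent recurrence p_i = a_i*p_{i-1} + p_{i-2}, q_i = a_i*q_{i-1} + q_{i-2} with p_{-2}=0, p_{-1}=1, q_{-2}=1, q_{-1}=0:
  i=0: a_0=6, p_0 = 6*1 + 0 = 6, q_0 = 6*0 + 1 = 1.
  i=1: a_1=3, p_1 = 3*6 + 1 = 19, q_1 = 3*1 + 0 = 3.
  i=2: a_2=3, p_2 = 3*19 + 6 = 63, q_2 = 3*3 + 1 = 10.
  i=3: a_3=2, p_3 = 2*63 + 19 = 145, q_3 = 2*10 + 3 = 23.

6/1, 19/3, 63/10, 145/23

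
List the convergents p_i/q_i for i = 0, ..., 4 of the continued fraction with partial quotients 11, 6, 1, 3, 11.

Using the convergent recurrence p_i = a_i*p_{i-1} + p_{i-2}, q_i = a_i*q_{i-1} + q_{i-2} with p_{-2}=0, p_{-1}=1, q_{-2}=1, q_{-1}=0:
  i=0: a_0=11, p_0 = 11*1 + 0 = 11, q_0 = 11*0 + 1 = 1.
  i=1: a_1=6, p_1 = 6*11 + 1 = 67, q_1 = 6*1 + 0 = 6.
  i=2: a_2=1, p_2 = 1*67 + 11 = 78, q_2 = 1*6 + 1 = 7.
  i=3: a_3=3, p_3 = 3*78 + 67 = 301, q_3 = 3*7 + 6 = 27.
  i=4: a_4=11, p_4 = 11*301 + 78 = 3389, q_4 = 11*27 + 7 = 304.

11/1, 67/6, 78/7, 301/27, 3389/304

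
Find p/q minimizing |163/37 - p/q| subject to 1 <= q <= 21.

Expand x = 163/37 as a continued fraction with the Euclidean algorithm:
  163 = 4*37 + 15, so a_0 = 4.
  37 = 2*15 + 7, so a_1 = 2.
  15 = 2*7 + 1, so a_2 = 2.
  7 = 7*1 + 0, so a_3 = 7.
so x = [4; 2, 2, 7].
Convergents (p_i = a_i*p_{i-1} + p_{i-2}, q_i = a_i*q_{i-1} + q_{i-2} with p_{-2}=0, p_{-1}=1, q_{-2}=1, q_{-1}=0), until the denominator exceeds 21:
  i=0: a_0=4, p_0 = 4*1 + 0 = 4, q_0 = 4*0 + 1 = 1.
  i=1: a_1=2, p_1 = 2*4 + 1 = 9, q_1 = 2*1 + 0 = 2.
  i=2: a_2=2, p_2 = 2*9 + 4 = 22, q_2 = 2*2 + 1 = 5.
  i=3: a_3=7, p_3 = 7*22 + 9 = 163, q_3 = 7*5 + 2 = 37.
q_3 = 37 > 21, so the last convergent with denominator <= 21 is p_2/q_2 = 22/5.
The closest fraction with denominator <= 21 is either p_2/q_2 or the intermediate fraction (k*p_2 + p_1)/(k*q_2 + q_1) with the largest k >= 1 whose denominator stays <= 21; these approach x as k grows, and every other convergent or intermediate fraction in range is farther away.
Largest k: floor((21 - q_1)/q_2) = floor((21 - 2)/5) = 3.
That gives (3*22 + 9)/(3*5 + 2) = 75/17.
Compare the errors: |x - 22/5| = |163*5 - 22*37|/(37*5) = 1/185, and |x - 75/17| = |163*17 - 75*37|/(37*17) = 4/629.
Cross-multiplying, 1*629 = 629 < 740 = 4*185, so 1/185 is smaller: the convergent 22/5 is closer to x than 75/17.

22/5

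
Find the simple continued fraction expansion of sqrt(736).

Write x_i = (sqrt(736) + m_i)/d_i with (m_0, d_0) = (0, 1). a_0 = floor(sqrt(736)) = 27, since 27^2 = 729 <= 736 < 784 = 28^2.
Iterate m_{i+1} = d_i*a_i - m_i, d_{i+1} = (736 - m_{i+1}^2)/d_i, a_{i+1} = floor((a_0 + m_{i+1})/d_{i+1}):
  m_1 = 1*27 - 0 = 27, d_1 = (736 - 27^2)/1 = 7/1 = 7, a_1 = floor((27 + 27)/7) = 7.
  m_2 = 7*7 - 27 = 22, d_2 = (736 - 22^2)/7 = 252/7 = 36, a_2 = floor((27 + 22)/36) = 1.
  m_3 = 36*1 - 22 = 14, d_3 = (736 - 14^2)/36 = 540/36 = 15, a_3 = floor((27 + 14)/15) = 2.
  m_4 = 15*2 - 14 = 16, d_4 = (736 - 16^2)/15 = 480/15 = 32, a_4 = floor((27 + 16)/32) = 1.
  m_5 = 32*1 - 16 = 16, d_5 = (736 - 16^2)/32 = 480/32 = 15, a_5 = floor((27 + 16)/15) = 2.
  m_6 = 15*2 - 16 = 14, d_6 = (736 - 14^2)/15 = 540/15 = 36, a_6 = floor((27 + 14)/36) = 1.
  m_7 = 36*1 - 14 = 22, d_7 = (736 - 22^2)/36 = 252/36 = 7, a_7 = floor((27 + 22)/7) = 7.
  m_8 = 7*7 - 22 = 27, d_8 = (736 - 27^2)/7 = 7/7 = 1, a_8 = floor((27 + 27)/1) = 54.
  m_9 = 1*54 - 27 = 27, d_9 = (736 - 27^2)/1 = 7/1 = 7: (m_9, d_9) = (m_1, d_1) = (27, 7), so from here the quotients repeat a_1, ..., a_8; the period length is 8.
Hence the expansion of sqrt(736) is a_0 = 27 followed by the repeating block 7, 1, 2, 1, 2, 1, 7, 54 (period 8).

[27; (7, 1, 2, 1, 2, 1, 7, 54)]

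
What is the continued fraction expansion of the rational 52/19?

[2; 1, 2, 1, 4]

Run the Euclidean algorithm on 52 and 19; the successive quotients are the partial quotients a_0, a_1, ... (each step inverts the fractional part left over by the previous one):
  52 = 2*19 + 14, so a_0 = 2.
  19 = 1*14 + 5, so a_1 = 1.
  14 = 2*5 + 4, so a_2 = 2.
  5 = 1*4 + 1, so a_3 = 1.
  4 = 4*1 + 0, so a_4 = 4.
The remainder reaches 0 after 5 divisions, so the expansion has 5 partial quotients, read off in order.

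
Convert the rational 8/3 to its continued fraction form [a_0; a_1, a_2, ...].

[2; 1, 2]

Run the Euclidean algorithm on 8 and 3; the successive quotients are the partial quotients a_0, a_1, ... (each step inverts the fractional part left over by the previous one):
  8 = 2*3 + 2, so a_0 = 2.
  3 = 1*2 + 1, so a_1 = 1.
  2 = 2*1 + 0, so a_2 = 2.
The remainder reaches 0 after 3 divisions, so the expansion has 3 partial quotients, read off in order.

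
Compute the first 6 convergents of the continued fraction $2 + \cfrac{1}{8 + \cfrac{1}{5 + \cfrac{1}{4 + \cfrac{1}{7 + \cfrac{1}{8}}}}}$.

Using the convergent recurrence p_i = a_i*p_{i-1} + p_{i-2}, q_i = a_i*q_{i-1} + q_{i-2} with p_{-2}=0, p_{-1}=1, q_{-2}=1, q_{-1}=0:
  i=0: a_0=2, p_0 = 2*1 + 0 = 2, q_0 = 2*0 + 1 = 1.
  i=1: a_1=8, p_1 = 8*2 + 1 = 17, q_1 = 8*1 + 0 = 8.
  i=2: a_2=5, p_2 = 5*17 + 2 = 87, q_2 = 5*8 + 1 = 41.
  i=3: a_3=4, p_3 = 4*87 + 17 = 365, q_3 = 4*41 + 8 = 172.
  i=4: a_4=7, p_4 = 7*365 + 87 = 2642, q_4 = 7*172 + 41 = 1245.
  i=5: a_5=8, p_5 = 8*2642 + 365 = 21501, q_5 = 8*1245 + 172 = 10132.

2/1, 17/8, 87/41, 365/172, 2642/1245, 21501/10132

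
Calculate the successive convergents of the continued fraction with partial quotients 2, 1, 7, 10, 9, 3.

2/1, 3/1, 23/8, 233/81, 2120/737, 6593/2292

Using the convergent recurrence p_i = a_i*p_{i-1} + p_{i-2}, q_i = a_i*q_{i-1} + q_{i-2} with p_{-2}=0, p_{-1}=1, q_{-2}=1, q_{-1}=0:
  i=0: a_0=2, p_0 = 2*1 + 0 = 2, q_0 = 2*0 + 1 = 1.
  i=1: a_1=1, p_1 = 1*2 + 1 = 3, q_1 = 1*1 + 0 = 1.
  i=2: a_2=7, p_2 = 7*3 + 2 = 23, q_2 = 7*1 + 1 = 8.
  i=3: a_3=10, p_3 = 10*23 + 3 = 233, q_3 = 10*8 + 1 = 81.
  i=4: a_4=9, p_4 = 9*233 + 23 = 2120, q_4 = 9*81 + 8 = 737.
  i=5: a_5=3, p_5 = 3*2120 + 233 = 6593, q_5 = 3*737 + 81 = 2292.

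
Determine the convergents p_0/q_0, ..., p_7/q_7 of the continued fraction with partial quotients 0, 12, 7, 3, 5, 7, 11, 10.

Using the convergent recurrence p_i = a_i*p_{i-1} + p_{i-2}, q_i = a_i*q_{i-1} + q_{i-2} with p_{-2}=0, p_{-1}=1, q_{-2}=1, q_{-1}=0:
  i=0: a_0=0, p_0 = 0*1 + 0 = 0, q_0 = 0*0 + 1 = 1.
  i=1: a_1=12, p_1 = 12*0 + 1 = 1, q_1 = 12*1 + 0 = 12.
  i=2: a_2=7, p_2 = 7*1 + 0 = 7, q_2 = 7*12 + 1 = 85.
  i=3: a_3=3, p_3 = 3*7 + 1 = 22, q_3 = 3*85 + 12 = 267.
  i=4: a_4=5, p_4 = 5*22 + 7 = 117, q_4 = 5*267 + 85 = 1420.
  i=5: a_5=7, p_5 = 7*117 + 22 = 841, q_5 = 7*1420 + 267 = 10207.
  i=6: a_6=11, p_6 = 11*841 + 117 = 9368, q_6 = 11*10207 + 1420 = 113697.
  i=7: a_7=10, p_7 = 10*9368 + 841 = 94521, q_7 = 10*113697 + 10207 = 1147177.

0/1, 1/12, 7/85, 22/267, 117/1420, 841/10207, 9368/113697, 94521/1147177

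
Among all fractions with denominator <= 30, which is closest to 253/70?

Expand x = 253/70 as a continued fraction with the Euclidean algorithm:
  253 = 3*70 + 43, so a_0 = 3.
  70 = 1*43 + 27, so a_1 = 1.
  43 = 1*27 + 16, so a_2 = 1.
  27 = 1*16 + 11, so a_3 = 1.
  16 = 1*11 + 5, so a_4 = 1.
  11 = 2*5 + 1, so a_5 = 2.
  5 = 5*1 + 0, so a_6 = 5.
so x = [3; 1, 1, 1, 1, 2, 5].
Convergents (p_i = a_i*p_{i-1} + p_{i-2}, q_i = a_i*q_{i-1} + q_{i-2} with p_{-2}=0, p_{-1}=1, q_{-2}=1, q_{-1}=0), until the denominator exceeds 30:
  i=0: a_0=3, p_0 = 3*1 + 0 = 3, q_0 = 3*0 + 1 = 1.
  i=1: a_1=1, p_1 = 1*3 + 1 = 4, q_1 = 1*1 + 0 = 1.
  i=2: a_2=1, p_2 = 1*4 + 3 = 7, q_2 = 1*1 + 1 = 2.
  i=3: a_3=1, p_3 = 1*7 + 4 = 11, q_3 = 1*2 + 1 = 3.
  i=4: a_4=1, p_4 = 1*11 + 7 = 18, q_4 = 1*3 + 2 = 5.
  i=5: a_5=2, p_5 = 2*18 + 11 = 47, q_5 = 2*5 + 3 = 13.
  i=6: a_6=5, p_6 = 5*47 + 18 = 253, q_6 = 5*13 + 5 = 70.
q_6 = 70 > 30, so the last convergent with denominator <= 30 is p_5/q_5 = 47/13.
The closest fraction with denominator <= 30 is either p_5/q_5 or the intermediate fraction (k*p_5 + p_4)/(k*q_5 + q_4) with the largest k >= 1 whose denominator stays <= 30; these approach x as k grows, and every other convergent or intermediate fraction in range is farther away.
Largest k: floor((30 - q_4)/q_5) = floor((30 - 5)/13) = 1.
That gives (1*47 + 18)/(1*13 + 5) = 65/18.
Compare the errors: |x - 47/13| = |253*13 - 47*70|/(70*13) = 1/910, and |x - 65/18| = |253*18 - 65*70|/(70*18) = 4/1260.
Cross-multiplying, 1*1260 = 1260 < 3640 = 4*910, so 1/910 is smaller: the convergent 47/13 is closer to x than 65/18.

47/13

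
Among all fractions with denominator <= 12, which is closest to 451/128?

Expand x = 451/128 as a continued fraction with the Euclidean algorithm:
  451 = 3*128 + 67, so a_0 = 3.
  128 = 1*67 + 61, so a_1 = 1.
  67 = 1*61 + 6, so a_2 = 1.
  61 = 10*6 + 1, so a_3 = 10.
  6 = 6*1 + 0, so a_4 = 6.
so x = [3; 1, 1, 10, 6].
Convergents (p_i = a_i*p_{i-1} + p_{i-2}, q_i = a_i*q_{i-1} + q_{i-2} with p_{-2}=0, p_{-1}=1, q_{-2}=1, q_{-1}=0), until the denominator exceeds 12:
  i=0: a_0=3, p_0 = 3*1 + 0 = 3, q_0 = 3*0 + 1 = 1.
  i=1: a_1=1, p_1 = 1*3 + 1 = 4, q_1 = 1*1 + 0 = 1.
  i=2: a_2=1, p_2 = 1*4 + 3 = 7, q_2 = 1*1 + 1 = 2.
  i=3: a_3=10, p_3 = 10*7 + 4 = 74, q_3 = 10*2 + 1 = 21.
q_3 = 21 > 12, so the last convergent with denominator <= 12 is p_2/q_2 = 7/2.
The closest fraction with denominator <= 12 is either p_2/q_2 or the intermediate fraction (k*p_2 + p_1)/(k*q_2 + q_1) with the largest k >= 1 whose denominator stays <= 12; these approach x as k grows, and every other convergent or intermediate fraction in range is farther away.
Largest k: floor((12 - q_1)/q_2) = floor((12 - 1)/2) = 5.
That gives (5*7 + 4)/(5*2 + 1) = 39/11.
Compare the errors: |x - 7/2| = |451*2 - 7*128|/(128*2) = 6/256, and |x - 39/11| = |451*11 - 39*128|/(128*11) = 31/1408.
Cross-multiplying, 31*256 = 7936 < 8448 = 6*1408, so 31/1408 is smaller: the intermediate fraction 39/11 is closer to x than 7/2.

39/11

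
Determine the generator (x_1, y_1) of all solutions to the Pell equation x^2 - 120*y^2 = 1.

(x, y) = (11, 1)

First expand sqrt(120) as a continued fraction. With x_i = (sqrt(120) + m_i)/d_i and (m_0, d_0) = (0, 1): a_0 = floor(sqrt(120)) = 10, since 10^2 = 100 <= 120 < 121 = 11^2.
Iterate m_{i+1} = d_i*a_i - m_i, d_{i+1} = (120 - m_{i+1}^2)/d_i, a_{i+1} = floor((a_0 + m_{i+1})/d_{i+1}):
  m_1 = 1*10 - 0 = 10, d_1 = (120 - 10^2)/1 = 20/1 = 20, a_1 = floor((10 + 10)/20) = 1.
  m_2 = 20*1 - 10 = 10, d_2 = (120 - 10^2)/20 = 20/20 = 1, a_2 = floor((10 + 10)/1) = 20.
  m_3 = 1*20 - 10 = 10, d_3 = (120 - 10^2)/1 = 20/1 = 20: (m_3, d_3) = (m_1, d_1) = (10, 20), so from here the quotients repeat a_1, a_2; the period length is 2.
So sqrt(120) = [10; (1, 20)] with period length k = 2.
k is even, so the fundamental solution of x^2 - 120y^2 = 1 is (p_{k-1}, q_{k-1}) = (p_1, q_1); compute convergents through index 1.
Convergents (p_i = a_i*p_{i-1} + p_{i-2}, q_i = a_i*q_{i-1} + q_{i-2} with p_{-2}=0, p_{-1}=1, q_{-2}=1, q_{-1}=0):
  i=0: a_0=10, p_0 = 10*1 + 0 = 10, q_0 = 10*0 + 1 = 1.
  i=1: a_1=1, p_1 = 1*10 + 1 = 11, q_1 = 1*1 + 0 = 1.
Check: 11^2 - 120*1^2 = 121 - 120 = 1, so (x, y) = (11, 1) solves the equation, and by the theorem it is the least positive solution.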